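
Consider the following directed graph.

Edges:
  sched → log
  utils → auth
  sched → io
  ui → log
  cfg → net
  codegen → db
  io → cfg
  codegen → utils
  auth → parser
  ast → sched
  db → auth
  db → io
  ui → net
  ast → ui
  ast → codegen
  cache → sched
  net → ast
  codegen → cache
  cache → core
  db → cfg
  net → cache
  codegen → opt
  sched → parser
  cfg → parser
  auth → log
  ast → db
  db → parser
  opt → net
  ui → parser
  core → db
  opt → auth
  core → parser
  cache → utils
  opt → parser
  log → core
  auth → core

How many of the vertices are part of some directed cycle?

14

A vertex is on a directed cycle iff it belongs to a strongly connected component of size ≥ 2 (or has a self-loop).
The vertices on cycles are {db, io, ui, ast, cfg, log, net, opt, auth, core, cache, sched, utils, codegen} — 14 in total.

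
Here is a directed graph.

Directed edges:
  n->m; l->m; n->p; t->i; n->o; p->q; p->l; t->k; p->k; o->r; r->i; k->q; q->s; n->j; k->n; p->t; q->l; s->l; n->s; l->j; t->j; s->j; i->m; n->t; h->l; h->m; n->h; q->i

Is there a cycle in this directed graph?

Yes

DFS with white/gray/black marking, starting from t:
t gray
  k gray
    n gray
      n→t: t is gray → back edge
Back edge found, so a cycle exists: t → k → n → t.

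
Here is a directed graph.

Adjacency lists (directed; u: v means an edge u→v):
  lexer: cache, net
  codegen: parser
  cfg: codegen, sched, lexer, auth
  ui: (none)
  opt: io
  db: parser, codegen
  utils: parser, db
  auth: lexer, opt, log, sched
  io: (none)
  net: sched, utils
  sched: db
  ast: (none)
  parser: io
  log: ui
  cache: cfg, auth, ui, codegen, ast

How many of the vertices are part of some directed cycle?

4

A vertex is on a directed cycle iff it belongs to a strongly connected component of size ≥ 2 (or has a self-loop).
The vertices on cycles are {cfg, auth, cache, lexer} — 4 in total.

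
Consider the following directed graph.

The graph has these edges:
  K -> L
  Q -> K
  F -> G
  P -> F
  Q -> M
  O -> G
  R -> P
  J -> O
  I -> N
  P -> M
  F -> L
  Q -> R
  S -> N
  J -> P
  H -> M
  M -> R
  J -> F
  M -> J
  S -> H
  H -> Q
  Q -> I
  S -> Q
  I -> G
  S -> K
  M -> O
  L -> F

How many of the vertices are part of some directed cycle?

6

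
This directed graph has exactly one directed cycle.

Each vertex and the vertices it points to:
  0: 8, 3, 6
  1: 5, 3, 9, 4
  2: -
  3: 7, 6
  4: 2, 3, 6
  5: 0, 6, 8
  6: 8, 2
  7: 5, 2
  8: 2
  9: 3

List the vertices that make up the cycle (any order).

DFS with gray/black marking from 5:
5 gray
  0 gray
    8 gray
      2 gray
      2 black
    8 black
    3 gray
      7 gray
        7→5: 5 is gray → back edge
Back edge closes the cycle 5 → 0 → 3 → 7 → 5; its vertices are {0, 3, 5, 7}.

0, 3, 5, 7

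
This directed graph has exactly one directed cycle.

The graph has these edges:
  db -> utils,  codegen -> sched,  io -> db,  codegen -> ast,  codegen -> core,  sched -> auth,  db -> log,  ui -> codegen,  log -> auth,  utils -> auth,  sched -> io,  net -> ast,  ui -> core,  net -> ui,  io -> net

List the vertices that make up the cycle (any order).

io, ui, net, sched, codegen

DFS with gray/black marking from io:
io gray
  db gray
    log gray
      auth gray
      auth black
    log black
    utils gray
      utils→auth: auth black — skip
    utils black
  db black
  net gray
    ui gray
      core gray
      core black
      codegen gray
        sched gray
          sched→io: io is gray → back edge
Back edge closes the cycle io → net → ui → codegen → sched → io; its vertices are {io, ui, net, sched, codegen}.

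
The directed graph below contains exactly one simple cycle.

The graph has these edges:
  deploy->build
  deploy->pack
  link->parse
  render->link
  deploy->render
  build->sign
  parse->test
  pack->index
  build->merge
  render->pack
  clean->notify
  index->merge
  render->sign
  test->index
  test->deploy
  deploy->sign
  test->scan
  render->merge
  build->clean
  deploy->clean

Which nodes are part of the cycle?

DFS with gray/black marking from parse:
parse gray
  test gray
    deploy gray
      build gray
        clean gray
          notify gray
          notify black
        clean black
        sign gray
        sign black
        merge gray
        merge black
      build black
      pack gray
        index gray
          index→merge: merge black — skip
        index black
      pack black
      deploy→clean: clean black — skip
      render gray
        render→sign: sign black — skip
        render→merge: merge black — skip
        render→pack: pack black — skip
        link gray
          link→parse: parse is gray → back edge
Back edge closes the cycle parse → test → deploy → render → link → parse; its vertices are {link, test, parse, deploy, render}.

link, test, parse, deploy, render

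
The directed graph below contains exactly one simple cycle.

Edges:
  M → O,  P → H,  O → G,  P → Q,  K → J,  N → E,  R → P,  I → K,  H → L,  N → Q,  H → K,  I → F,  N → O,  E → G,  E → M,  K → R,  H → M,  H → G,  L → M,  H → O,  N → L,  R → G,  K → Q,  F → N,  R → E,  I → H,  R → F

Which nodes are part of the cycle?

H, K, P, R

DFS with gray/black marking from K:
K gray
  J gray
  J black
  Q gray
  Q black
  R gray
    P gray
      P→Q: Q black — skip
      H gray
        M gray
          O gray
            G gray
            G black
          O black
        M black
        H→K: K is gray → back edge
Back edge closes the cycle K → R → P → H → K; its vertices are {H, K, P, R}.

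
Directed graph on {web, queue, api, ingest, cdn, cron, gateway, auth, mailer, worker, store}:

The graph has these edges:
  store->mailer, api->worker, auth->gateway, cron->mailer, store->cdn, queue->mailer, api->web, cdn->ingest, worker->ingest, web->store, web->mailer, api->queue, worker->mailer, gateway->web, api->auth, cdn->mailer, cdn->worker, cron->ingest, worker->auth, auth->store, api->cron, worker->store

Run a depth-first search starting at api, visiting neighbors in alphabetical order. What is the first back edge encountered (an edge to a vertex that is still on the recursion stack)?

worker→auth

DFS from api (visiting neighbors in alphabetical order); mark gray on enter, black on exit:
api gray
  auth gray
    gateway gray
      web gray
        mailer gray
        mailer black
        store gray
          cdn gray
            ingest gray
            ingest black
            cdn→mailer: mailer black — skip
            worker gray
              worker→auth: auth is gray → back edge
First back edge: worker → auth.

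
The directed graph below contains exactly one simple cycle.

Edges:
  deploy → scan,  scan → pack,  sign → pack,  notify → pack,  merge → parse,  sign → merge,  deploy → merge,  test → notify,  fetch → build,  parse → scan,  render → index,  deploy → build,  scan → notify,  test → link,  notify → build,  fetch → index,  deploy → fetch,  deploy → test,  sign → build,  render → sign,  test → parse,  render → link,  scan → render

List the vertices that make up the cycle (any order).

DFS with gray/black marking from scan:
scan gray
  notify gray
    pack gray
    pack black
    build gray
    build black
  notify black
  render gray
    sign gray
      merge gray
        parse gray
          parse→scan: scan is gray → back edge
Back edge closes the cycle scan → render → sign → merge → parse → scan; its vertices are {scan, sign, merge, parse, render}.

scan, sign, merge, parse, render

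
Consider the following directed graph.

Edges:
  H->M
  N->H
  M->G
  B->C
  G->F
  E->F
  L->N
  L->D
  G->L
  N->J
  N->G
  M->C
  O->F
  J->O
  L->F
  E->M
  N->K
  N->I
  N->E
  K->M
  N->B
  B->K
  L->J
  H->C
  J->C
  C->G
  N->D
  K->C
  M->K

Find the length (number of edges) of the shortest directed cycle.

For each vertex v, BFS finds the shortest path from v back to v.
The shortest such closed walk is M → K → M, length 2.

2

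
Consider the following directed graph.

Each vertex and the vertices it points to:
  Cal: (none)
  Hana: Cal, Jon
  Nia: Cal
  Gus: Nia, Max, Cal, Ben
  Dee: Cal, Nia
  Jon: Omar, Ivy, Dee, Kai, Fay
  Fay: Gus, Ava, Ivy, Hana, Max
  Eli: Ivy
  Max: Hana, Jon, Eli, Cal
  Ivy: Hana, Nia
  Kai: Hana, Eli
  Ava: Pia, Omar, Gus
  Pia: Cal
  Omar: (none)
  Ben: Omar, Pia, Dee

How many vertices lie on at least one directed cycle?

9

A vertex is on a directed cycle iff it belongs to a strongly connected component of size ≥ 2 (or has a self-loop).
The vertices on cycles are {Ava, Eli, Fay, Gus, Ivy, Jon, Kai, Max, Hana} — 9 in total.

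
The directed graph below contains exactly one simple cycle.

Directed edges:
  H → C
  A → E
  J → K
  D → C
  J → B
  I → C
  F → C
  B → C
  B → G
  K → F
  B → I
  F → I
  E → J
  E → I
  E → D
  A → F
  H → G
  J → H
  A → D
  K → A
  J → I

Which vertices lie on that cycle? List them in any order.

A, E, J, K

DFS with gray/black marking from E:
E gray
  I gray
    C gray
    C black
  I black
  J gray
    K gray
      A gray
        F gray
          F→C: C black — skip
          F→I: I black — skip
        F black
        A→E: E is gray → back edge
Back edge closes the cycle E → J → K → A → E; its vertices are {A, E, J, K}.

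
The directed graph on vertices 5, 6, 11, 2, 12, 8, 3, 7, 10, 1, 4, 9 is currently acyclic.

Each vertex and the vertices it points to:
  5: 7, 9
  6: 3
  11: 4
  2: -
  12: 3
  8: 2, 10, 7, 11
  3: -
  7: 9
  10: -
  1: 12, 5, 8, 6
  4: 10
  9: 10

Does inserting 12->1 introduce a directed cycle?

Adding 12→1 creates a cycle iff 1 can already reach 12.
Path from 1: 1 → 12.
So 1 → … → 12 → 1 is a cycle.

Yes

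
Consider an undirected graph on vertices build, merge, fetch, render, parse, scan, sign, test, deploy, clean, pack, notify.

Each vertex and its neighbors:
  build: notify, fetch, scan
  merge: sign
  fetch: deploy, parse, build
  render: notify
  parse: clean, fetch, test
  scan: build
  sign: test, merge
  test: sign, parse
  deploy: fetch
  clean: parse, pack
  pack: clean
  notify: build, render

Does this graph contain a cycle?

No

DFS, tracking each vertex's parent; an edge to a visited non-parent vertex closes a cycle.
Start from build:
visit build (parent –)
  visit notify (parent build)
    notify–build: parent, skip
    visit render (parent notify)
      render–notify: parent, skip
  visit fetch (parent build)
    visit deploy (parent fetch)
      deploy–fetch: parent, skip
    visit parse (parent fetch)
      visit clean (parent parse)
        clean–parse: parent, skip
        visit pack (parent clean)
          pack–clean: parent, skip
      parse–fetch: parent, skip
      visit test (parent parse)
        visit sign (parent test)
          sign–test: parent, skip
          visit merge (parent sign)
            merge–sign: parent, skip
        test–parse: parent, skip
    fetch–build: parent, skip
  visit scan (parent build)
    scan–build: parent, skip
No non-parent visited neighbor found — the graph is a forest.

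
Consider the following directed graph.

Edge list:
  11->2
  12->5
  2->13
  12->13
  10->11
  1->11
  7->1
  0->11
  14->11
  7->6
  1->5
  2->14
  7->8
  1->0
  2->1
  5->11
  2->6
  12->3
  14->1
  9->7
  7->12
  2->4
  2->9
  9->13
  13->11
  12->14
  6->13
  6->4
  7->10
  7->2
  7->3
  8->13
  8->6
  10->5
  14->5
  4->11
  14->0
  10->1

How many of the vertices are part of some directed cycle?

A vertex is on a directed cycle iff it belongs to a strongly connected component of size ≥ 2 (or has a self-loop).
The vertices on cycles are {0, 1, 2, 4, 5, 6, 7, 8, 9, 10, 11, 12, 13, 14} — 14 in total.

14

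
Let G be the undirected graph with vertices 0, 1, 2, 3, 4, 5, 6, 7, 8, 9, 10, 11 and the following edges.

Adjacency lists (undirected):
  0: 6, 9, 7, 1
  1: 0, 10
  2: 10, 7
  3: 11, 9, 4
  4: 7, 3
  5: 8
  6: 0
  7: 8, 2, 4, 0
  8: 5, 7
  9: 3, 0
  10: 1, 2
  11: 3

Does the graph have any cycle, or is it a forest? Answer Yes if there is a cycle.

DFS, tracking each vertex's parent; an edge to a visited non-parent vertex closes a cycle.
Start from 2:
visit 2 (parent –)
  visit 10 (parent 2)
    visit 1 (parent 10)
      visit 0 (parent 1)
        visit 6 (parent 0)
          6–0: parent, skip
        visit 9 (parent 0)
          visit 3 (parent 9)
            visit 11 (parent 3)
              11–3: parent, skip
            3–9: parent, skip
            visit 4 (parent 3)
              visit 7 (parent 4)
                visit 8 (parent 7)
                  visit 5 (parent 8)
                    5–8: parent, skip
                  8–7: parent, skip
                7–2: 2 visited and ≠ parent → cycle
Cycle: 2 – 10 – 1 – 0 – 9 – 3 – 4 – 7 – 2.

Yes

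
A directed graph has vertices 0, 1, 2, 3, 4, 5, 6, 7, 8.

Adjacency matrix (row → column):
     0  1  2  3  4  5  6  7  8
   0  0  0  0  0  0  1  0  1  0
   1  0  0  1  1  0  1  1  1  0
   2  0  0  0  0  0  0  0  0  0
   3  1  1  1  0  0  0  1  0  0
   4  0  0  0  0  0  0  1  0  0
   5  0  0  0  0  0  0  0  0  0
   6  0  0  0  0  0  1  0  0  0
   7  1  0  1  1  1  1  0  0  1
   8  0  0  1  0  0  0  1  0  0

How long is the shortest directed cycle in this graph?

2

For each vertex v, BFS finds the shortest path from v back to v.
The shortest such closed walk is 7 → 0 → 7, length 2.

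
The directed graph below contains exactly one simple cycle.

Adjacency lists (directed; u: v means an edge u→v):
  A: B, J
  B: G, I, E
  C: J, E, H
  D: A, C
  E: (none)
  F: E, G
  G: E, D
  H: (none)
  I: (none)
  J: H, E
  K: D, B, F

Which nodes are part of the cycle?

A, B, D, G

DFS with gray/black marking from D:
D gray
  A gray
    B gray
      G gray
        E gray
        E black
        G→D: D is gray → back edge
Back edge closes the cycle D → A → B → G → D; its vertices are {A, B, D, G}.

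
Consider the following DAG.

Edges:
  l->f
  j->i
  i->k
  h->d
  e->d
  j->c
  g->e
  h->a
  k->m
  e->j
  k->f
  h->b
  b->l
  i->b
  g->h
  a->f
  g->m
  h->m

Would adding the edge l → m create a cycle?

Adding l→m creates a cycle iff m can already reach l.
Explore from m: no path reaches l. The graph stays acyclic.

No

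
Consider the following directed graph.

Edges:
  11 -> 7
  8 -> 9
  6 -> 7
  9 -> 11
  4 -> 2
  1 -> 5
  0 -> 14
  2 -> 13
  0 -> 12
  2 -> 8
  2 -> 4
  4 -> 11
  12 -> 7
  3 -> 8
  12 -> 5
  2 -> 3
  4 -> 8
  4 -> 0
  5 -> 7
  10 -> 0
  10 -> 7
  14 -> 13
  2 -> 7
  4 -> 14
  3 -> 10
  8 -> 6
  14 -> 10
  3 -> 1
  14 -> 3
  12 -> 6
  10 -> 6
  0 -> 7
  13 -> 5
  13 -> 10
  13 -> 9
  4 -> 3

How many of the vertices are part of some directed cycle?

7

A vertex is on a directed cycle iff it belongs to a strongly connected component of size ≥ 2 (or has a self-loop).
The vertices on cycles are {0, 2, 3, 4, 10, 13, 14} — 7 in total.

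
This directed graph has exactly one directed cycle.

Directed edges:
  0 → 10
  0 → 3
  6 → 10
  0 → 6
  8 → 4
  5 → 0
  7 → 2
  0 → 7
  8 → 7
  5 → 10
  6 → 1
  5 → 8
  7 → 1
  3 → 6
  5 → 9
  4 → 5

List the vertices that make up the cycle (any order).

4, 5, 8

DFS with gray/black marking from 5:
5 gray
  9 gray
  9 black
  0 gray
    7 gray
      1 gray
      1 black
      2 gray
      2 black
    7 black
    10 gray
    10 black
    6 gray
      6→10: 10 black — skip
      6→1: 1 black — skip
    6 black
    3 gray
      3→6: 6 black — skip
    3 black
  0 black
  8 gray
    4 gray
      4→5: 5 is gray → back edge
Back edge closes the cycle 5 → 8 → 4 → 5; its vertices are {4, 5, 8}.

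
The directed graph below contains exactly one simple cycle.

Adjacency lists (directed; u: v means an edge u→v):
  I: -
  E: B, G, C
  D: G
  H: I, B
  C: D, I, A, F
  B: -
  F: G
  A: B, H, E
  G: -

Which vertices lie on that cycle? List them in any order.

A, C, E

DFS with gray/black marking from C:
C gray
  D gray
    G gray
    G black
  D black
  I gray
  I black
  A gray
    B gray
    B black
    H gray
      H→I: I black — skip
      H→B: B black — skip
    H black
    E gray
      E→B: B black — skip
      E→G: G black — skip
      E→C: C is gray → back edge
Back edge closes the cycle C → A → E → C; its vertices are {A, C, E}.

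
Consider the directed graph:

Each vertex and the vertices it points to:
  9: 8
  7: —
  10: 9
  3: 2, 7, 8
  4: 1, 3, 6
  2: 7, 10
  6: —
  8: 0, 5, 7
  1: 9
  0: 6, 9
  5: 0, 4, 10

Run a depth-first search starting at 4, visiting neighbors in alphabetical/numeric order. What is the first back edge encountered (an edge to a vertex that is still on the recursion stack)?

0->9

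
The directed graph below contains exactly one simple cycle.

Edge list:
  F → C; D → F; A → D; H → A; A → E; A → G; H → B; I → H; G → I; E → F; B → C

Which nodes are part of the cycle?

DFS with gray/black marking from H:
H gray
  A gray
    G gray
      I gray
        I→H: H is gray → back edge
Back edge closes the cycle H → A → G → I → H; its vertices are {A, G, H, I}.

A, G, H, I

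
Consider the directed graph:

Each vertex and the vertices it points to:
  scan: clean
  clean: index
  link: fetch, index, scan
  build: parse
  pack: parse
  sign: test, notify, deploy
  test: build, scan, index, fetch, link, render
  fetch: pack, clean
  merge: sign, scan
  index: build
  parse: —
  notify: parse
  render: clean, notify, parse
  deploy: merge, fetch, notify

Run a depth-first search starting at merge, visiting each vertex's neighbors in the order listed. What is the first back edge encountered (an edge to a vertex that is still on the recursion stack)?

deploy->merge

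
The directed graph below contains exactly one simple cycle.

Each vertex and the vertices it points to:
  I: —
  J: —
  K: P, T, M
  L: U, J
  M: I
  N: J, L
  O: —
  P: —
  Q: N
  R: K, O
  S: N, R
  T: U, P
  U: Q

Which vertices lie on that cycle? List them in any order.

DFS with gray/black marking from N:
N gray
  J gray
  J black
  L gray
    U gray
      Q gray
        Q→N: N is gray → back edge
Back edge closes the cycle N → L → U → Q → N; its vertices are {L, N, Q, U}.

L, N, Q, U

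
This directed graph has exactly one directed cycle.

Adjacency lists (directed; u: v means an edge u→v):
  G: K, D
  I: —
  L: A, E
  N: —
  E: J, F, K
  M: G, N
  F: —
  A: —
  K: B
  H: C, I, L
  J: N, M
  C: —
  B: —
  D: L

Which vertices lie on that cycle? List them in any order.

DFS with gray/black marking from L:
L gray
  A gray
  A black
  E gray
    J gray
      N gray
      N black
      M gray
        G gray
          K gray
            B gray
            B black
          K black
          D gray
            D→L: L is gray → back edge
Back edge closes the cycle L → E → J → M → G → D → L; its vertices are {D, E, G, J, L, M}.

D, E, G, J, L, M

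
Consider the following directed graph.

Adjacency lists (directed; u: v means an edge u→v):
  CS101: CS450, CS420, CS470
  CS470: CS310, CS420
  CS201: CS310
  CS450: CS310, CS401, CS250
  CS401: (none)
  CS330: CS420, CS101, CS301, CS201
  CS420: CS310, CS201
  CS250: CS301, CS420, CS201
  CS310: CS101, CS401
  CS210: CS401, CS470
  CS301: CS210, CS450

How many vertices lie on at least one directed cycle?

9

A vertex is on a directed cycle iff it belongs to a strongly connected component of size ≥ 2 (or has a self-loop).
The vertices on cycles are {CS101, CS201, CS210, CS250, CS301, CS310, CS420, CS450, CS470} — 9 in total.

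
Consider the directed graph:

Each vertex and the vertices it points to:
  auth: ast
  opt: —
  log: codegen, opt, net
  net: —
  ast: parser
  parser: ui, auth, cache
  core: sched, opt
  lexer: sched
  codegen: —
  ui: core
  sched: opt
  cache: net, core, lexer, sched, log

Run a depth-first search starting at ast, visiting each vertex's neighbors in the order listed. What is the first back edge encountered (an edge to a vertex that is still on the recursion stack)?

auth→ast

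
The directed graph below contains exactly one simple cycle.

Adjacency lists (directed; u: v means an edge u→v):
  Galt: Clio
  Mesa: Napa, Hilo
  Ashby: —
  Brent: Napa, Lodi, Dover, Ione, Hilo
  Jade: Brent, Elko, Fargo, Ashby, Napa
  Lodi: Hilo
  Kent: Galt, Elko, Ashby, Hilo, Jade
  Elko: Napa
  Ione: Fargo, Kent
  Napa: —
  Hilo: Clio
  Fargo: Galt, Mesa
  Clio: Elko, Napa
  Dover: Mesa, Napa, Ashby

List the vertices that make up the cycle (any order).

DFS with gray/black marking from Brent:
Brent gray
  Napa gray
  Napa black
  Lodi gray
    Hilo gray
      Clio gray
        Elko gray
          Elko→Napa: Napa black — skip
        Elko black
        Clio→Napa: Napa black — skip
      Clio black
    Hilo black
  Lodi black
  Dover gray
    Mesa gray
      Mesa→Napa: Napa black — skip
      Mesa→Hilo: Hilo black — skip
    Mesa black
    Dover→Napa: Napa black — skip
    Ashby gray
    Ashby black
  Dover black
  Ione gray
    Fargo gray
      Galt gray
        Galt→Clio: Clio black — skip
      Galt black
      Fargo→Mesa: Mesa black — skip
    Fargo black
    Kent gray
      Kent→Galt: Galt black — skip
      Kent→Elko: Elko black — skip
      Kent→Ashby: Ashby black — skip
      Kent→Hilo: Hilo black — skip
      Jade gray
        Jade→Brent: Brent is gray → back edge
Back edge closes the cycle Brent → Ione → Kent → Jade → Brent; its vertices are {Ione, Jade, Kent, Brent}.

Ione, Jade, Kent, Brent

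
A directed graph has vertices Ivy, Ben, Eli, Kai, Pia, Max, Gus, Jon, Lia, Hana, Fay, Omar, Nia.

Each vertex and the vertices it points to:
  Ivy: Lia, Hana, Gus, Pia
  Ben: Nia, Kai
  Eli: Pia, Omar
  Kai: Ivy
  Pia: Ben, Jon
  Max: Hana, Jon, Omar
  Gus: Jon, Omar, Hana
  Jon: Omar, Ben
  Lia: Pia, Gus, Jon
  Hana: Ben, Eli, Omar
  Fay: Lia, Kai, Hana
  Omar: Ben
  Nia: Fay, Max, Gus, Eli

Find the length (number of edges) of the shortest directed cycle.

For each vertex v, BFS finds the shortest path from v back to v.
The shortest such closed walk is Nia → Gus → Omar → Ben → Nia, length 4.

4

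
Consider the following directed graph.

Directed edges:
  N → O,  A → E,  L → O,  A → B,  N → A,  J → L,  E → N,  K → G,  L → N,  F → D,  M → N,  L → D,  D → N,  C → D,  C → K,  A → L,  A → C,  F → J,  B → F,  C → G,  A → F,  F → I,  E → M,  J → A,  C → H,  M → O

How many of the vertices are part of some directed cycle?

A vertex is on a directed cycle iff it belongs to a strongly connected component of size ≥ 2 (or has a self-loop).
The vertices on cycles are {A, B, C, D, E, F, J, L, M, N} — 10 in total.

10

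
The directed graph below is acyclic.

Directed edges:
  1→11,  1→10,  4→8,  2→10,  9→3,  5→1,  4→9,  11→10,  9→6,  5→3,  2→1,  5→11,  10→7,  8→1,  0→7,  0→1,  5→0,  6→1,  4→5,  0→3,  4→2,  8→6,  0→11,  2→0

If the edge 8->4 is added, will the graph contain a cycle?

Adding 8→4 creates a cycle iff 4 can already reach 8.
Path from 4: 4 → 8.
So 4 → … → 8 → 4 is a cycle.

Yes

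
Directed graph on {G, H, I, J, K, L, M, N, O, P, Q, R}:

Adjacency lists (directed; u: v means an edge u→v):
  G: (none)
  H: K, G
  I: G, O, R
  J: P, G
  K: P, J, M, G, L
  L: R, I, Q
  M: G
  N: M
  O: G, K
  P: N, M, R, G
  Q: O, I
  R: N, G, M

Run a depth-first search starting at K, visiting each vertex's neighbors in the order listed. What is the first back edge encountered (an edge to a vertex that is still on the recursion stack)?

O→K

DFS from K (visiting each vertex's neighbors in the order listed); mark gray on enter, black on exit:
K gray
  P gray
    N gray
      M gray
        G gray
        G black
      M black
    N black
    P→M: M black — skip
    R gray
      R→N: N black — skip
      R→G: G black — skip
      R→M: M black — skip
    R black
    P→G: G black — skip
  P black
  J gray
    J→P: P black — skip
    J→G: G black — skip
  J black
  K→M: M black — skip
  K→G: G black — skip
  L gray
    L→R: R black — skip
    I gray
      I→G: G black — skip
      O gray
        O→G: G black — skip
        O→K: K is gray → back edge
First back edge: O → K.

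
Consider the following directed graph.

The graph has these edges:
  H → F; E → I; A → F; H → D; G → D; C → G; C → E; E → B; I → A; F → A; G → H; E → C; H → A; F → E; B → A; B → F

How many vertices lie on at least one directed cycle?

8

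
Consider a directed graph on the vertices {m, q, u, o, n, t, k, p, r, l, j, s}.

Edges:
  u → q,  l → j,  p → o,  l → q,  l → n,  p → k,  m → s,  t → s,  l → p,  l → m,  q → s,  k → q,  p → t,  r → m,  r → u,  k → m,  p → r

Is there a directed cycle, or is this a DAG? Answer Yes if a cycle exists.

No

DFS with white/gray/black marking, starting from s:
s gray
s black
m gray
  m→s: s black — skip
m black
q gray
  q→s: s black — skip
q black
u gray
  u→q: q black — skip
u black
o gray
o black
n gray
n black
t gray
  t→s: s black — skip
t black
k gray
  k→m: m black — skip
  k→q: q black — skip
k black
p gray
  p→k: k black — skip
  p→t: t black — skip
  r gray
    r→u: u black — skip
    r→m: m black — skip
  r black
  p→o: o black — skip
p black
l gray
  l→n: n black — skip
  l→p: p black — skip
  l→q: q black — skip
  j gray
  j black
  l→m: m black — skip
l black
Every edge goes to a white or black vertex — no back edge, so the graph is acyclic.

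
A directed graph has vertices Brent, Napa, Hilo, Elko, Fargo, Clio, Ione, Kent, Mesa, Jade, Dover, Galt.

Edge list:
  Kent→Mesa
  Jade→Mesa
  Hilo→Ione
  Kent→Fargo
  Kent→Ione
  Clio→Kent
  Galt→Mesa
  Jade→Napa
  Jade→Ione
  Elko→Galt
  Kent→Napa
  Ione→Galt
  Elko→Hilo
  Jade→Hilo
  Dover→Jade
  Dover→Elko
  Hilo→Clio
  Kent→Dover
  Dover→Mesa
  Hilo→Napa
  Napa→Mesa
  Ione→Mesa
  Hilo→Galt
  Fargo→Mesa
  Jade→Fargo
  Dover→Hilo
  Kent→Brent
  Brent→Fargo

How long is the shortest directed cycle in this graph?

For each vertex v, BFS finds the shortest path from v back to v.
The shortest such closed walk is Hilo → Clio → Kent → Dover → Hilo, length 4.

4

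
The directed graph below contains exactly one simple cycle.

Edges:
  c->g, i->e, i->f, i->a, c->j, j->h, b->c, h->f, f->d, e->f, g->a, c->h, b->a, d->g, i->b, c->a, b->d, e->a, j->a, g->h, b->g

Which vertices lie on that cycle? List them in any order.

DFS with gray/black marking from d:
d gray
  g gray
    a gray
    a black
    h gray
      f gray
        f→d: d is gray → back edge
Back edge closes the cycle d → g → h → f → d; its vertices are {d, f, g, h}.

d, f, g, h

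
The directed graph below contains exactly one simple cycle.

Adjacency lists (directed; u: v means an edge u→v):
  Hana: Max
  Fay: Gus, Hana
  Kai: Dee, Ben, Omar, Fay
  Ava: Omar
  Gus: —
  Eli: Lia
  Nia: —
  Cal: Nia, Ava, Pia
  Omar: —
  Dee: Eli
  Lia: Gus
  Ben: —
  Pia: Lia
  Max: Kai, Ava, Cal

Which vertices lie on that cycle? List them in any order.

DFS with gray/black marking from Max:
Max gray
  Kai gray
    Dee gray
      Eli gray
        Lia gray
          Gus gray
          Gus black
        Lia black
      Eli black
    Dee black
    Ben gray
    Ben black
    Omar gray
    Omar black
    Fay gray
      Fay→Gus: Gus black — skip
      Hana gray
        Hana→Max: Max is gray → back edge
Back edge closes the cycle Max → Kai → Fay → Hana → Max; its vertices are {Fay, Kai, Max, Hana}.

Fay, Kai, Max, Hana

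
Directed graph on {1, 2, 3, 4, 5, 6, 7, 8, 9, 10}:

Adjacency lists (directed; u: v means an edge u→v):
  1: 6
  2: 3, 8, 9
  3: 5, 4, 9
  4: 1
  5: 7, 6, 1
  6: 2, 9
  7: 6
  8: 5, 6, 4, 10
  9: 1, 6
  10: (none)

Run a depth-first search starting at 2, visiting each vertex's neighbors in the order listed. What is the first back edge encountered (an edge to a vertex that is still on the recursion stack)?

6->2

DFS from 2 (visiting each vertex's neighbors in the order listed); mark gray on enter, black on exit:
2 gray
  3 gray
    5 gray
      7 gray
        6 gray
          6→2: 2 is gray → back edge
First back edge: 6 → 2.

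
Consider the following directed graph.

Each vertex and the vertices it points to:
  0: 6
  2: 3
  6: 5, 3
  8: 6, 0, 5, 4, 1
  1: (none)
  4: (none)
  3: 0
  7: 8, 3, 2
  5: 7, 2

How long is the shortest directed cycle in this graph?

For each vertex v, BFS finds the shortest path from v back to v.
The shortest such closed walk is 8 → 5 → 7 → 8, length 3.

3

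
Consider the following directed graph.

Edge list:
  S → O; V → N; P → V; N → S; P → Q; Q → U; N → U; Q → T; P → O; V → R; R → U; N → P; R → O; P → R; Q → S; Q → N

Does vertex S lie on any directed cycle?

S lies on a cycle iff there is a path from S back to itself.
Exploring from S, it never reaches itself; equivalently, its strongly connected component is a singleton.

No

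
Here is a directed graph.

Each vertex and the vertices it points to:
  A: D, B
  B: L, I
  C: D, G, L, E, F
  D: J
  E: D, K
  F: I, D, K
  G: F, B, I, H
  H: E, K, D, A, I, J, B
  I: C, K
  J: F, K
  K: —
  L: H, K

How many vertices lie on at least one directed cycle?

A vertex is on a directed cycle iff it belongs to a strongly connected component of size ≥ 2 (or has a self-loop).
The vertices on cycles are {A, B, C, D, E, F, G, H, I, J, L} — 11 in total.

11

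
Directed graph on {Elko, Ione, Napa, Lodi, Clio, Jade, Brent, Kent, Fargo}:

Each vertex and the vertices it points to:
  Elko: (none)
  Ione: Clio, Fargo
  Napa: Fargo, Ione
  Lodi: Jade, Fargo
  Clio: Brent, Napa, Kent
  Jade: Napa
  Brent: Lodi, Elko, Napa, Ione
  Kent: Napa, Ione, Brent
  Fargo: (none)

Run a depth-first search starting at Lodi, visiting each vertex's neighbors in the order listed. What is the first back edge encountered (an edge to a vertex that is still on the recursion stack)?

DFS from Lodi (visiting each vertex's neighbors in the order listed); mark gray on enter, black on exit:
Lodi gray
  Jade gray
    Napa gray
      Fargo gray
      Fargo black
      Ione gray
        Clio gray
          Brent gray
            Brent→Lodi: Lodi is gray → back edge
First back edge: Brent → Lodi.

Brent->Lodi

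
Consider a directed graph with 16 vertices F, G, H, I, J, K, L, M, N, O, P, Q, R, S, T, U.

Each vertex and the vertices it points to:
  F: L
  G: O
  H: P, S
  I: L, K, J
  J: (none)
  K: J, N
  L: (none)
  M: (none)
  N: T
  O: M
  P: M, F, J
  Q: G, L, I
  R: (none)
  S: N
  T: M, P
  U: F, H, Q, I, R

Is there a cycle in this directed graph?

No

DFS with white/gray/black marking, starting from H:
H gray
  P gray
    M gray
    M black
    F gray
      L gray
      L black
    F black
    J gray
    J black
  P black
  S gray
    N gray
      T gray
        T→M: M black — skip
        T→P: P black — skip
      T black
    N black
  S black
H black
G gray
  O gray
    O→M: M black — skip
  O black
G black
I gray
  I→L: L black — skip
  K gray
    K→J: J black — skip
    K→N: N black — skip
  K black
  I→J: J black — skip
I black
Q gray
  Q→G: G black — skip
  Q→L: L black — skip
  Q→I: I black — skip
Q black
R gray
R black
U gray
  U→F: F black — skip
  U→H: H black — skip
  U→Q: Q black — skip
  U→I: I black — skip
  U→R: R black — skip
U black
Every edge goes to a white or black vertex — no back edge, so the graph is acyclic.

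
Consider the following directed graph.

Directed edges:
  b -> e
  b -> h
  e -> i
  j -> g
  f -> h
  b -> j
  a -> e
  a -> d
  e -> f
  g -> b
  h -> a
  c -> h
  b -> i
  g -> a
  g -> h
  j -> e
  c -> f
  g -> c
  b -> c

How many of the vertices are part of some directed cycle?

7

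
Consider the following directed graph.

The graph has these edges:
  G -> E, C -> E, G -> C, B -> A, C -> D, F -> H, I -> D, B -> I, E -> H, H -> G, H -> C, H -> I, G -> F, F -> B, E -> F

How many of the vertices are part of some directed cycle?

A vertex is on a directed cycle iff it belongs to a strongly connected component of size ≥ 2 (or has a self-loop).
The vertices on cycles are {C, E, F, G, H} — 5 in total.

5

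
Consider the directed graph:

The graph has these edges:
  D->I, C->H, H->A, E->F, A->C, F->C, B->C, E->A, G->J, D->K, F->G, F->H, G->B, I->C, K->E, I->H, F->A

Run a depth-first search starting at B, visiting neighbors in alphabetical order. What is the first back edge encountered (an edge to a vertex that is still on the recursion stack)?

A->C

DFS from B (visiting neighbors in alphabetical order); mark gray on enter, black on exit:
B gray
  C gray
    H gray
      A gray
        A→C: C is gray → back edge
First back edge: A → C.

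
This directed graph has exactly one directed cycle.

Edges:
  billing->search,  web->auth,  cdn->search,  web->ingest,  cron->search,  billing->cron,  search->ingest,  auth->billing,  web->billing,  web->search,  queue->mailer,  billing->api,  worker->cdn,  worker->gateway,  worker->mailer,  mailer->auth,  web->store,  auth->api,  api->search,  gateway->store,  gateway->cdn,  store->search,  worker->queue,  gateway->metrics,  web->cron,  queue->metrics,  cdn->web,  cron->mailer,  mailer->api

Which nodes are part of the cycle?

DFS with gray/black marking from mailer:
mailer gray
  auth gray
    api gray
      search gray
        ingest gray
        ingest black
      search black
    api black
    billing gray
      billing→search: search black — skip
      cron gray
        cron→search: search black — skip
        cron→mailer: mailer is gray → back edge
Back edge closes the cycle mailer → auth → billing → cron → mailer; its vertices are {auth, cron, mailer, billing}.

auth, cron, mailer, billing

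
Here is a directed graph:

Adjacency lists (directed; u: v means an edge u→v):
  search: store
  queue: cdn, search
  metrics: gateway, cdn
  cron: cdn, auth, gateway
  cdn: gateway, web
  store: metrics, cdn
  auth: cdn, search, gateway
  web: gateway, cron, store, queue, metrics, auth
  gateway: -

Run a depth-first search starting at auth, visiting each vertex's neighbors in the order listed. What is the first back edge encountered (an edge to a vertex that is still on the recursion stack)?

cron→cdn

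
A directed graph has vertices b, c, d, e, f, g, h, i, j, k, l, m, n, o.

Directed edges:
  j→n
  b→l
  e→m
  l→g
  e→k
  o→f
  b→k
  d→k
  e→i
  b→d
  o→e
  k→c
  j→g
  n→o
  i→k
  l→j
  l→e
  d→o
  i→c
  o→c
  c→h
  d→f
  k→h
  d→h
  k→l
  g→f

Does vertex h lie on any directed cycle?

No

h lies on a cycle iff there is a path from h back to itself.
Exploring from h, it never reaches itself; equivalently, its strongly connected component is a singleton.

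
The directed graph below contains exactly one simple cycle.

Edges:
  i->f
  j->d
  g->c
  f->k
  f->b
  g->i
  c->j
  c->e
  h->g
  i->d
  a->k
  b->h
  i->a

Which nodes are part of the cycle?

b, f, g, h, i

DFS with gray/black marking from g:
g gray
  i gray
    f gray
      k gray
      k black
      b gray
        h gray
          h→g: g is gray → back edge
Back edge closes the cycle g → i → f → b → h → g; its vertices are {b, f, g, h, i}.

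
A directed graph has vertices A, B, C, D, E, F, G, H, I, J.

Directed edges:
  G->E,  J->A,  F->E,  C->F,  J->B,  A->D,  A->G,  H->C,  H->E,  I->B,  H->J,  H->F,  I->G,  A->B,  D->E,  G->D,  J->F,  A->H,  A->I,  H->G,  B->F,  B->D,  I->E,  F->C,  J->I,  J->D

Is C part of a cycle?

C is on a cycle iff C can reach itself via ≥1 edge.
C → F → C — yes.

Yes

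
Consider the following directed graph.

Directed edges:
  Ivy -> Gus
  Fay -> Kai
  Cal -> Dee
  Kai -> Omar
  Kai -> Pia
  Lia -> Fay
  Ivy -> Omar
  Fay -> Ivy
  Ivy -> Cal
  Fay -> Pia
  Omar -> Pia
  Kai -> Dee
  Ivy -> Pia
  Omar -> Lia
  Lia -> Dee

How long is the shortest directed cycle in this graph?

4

For each vertex v, BFS finds the shortest path from v back to v.
The shortest such closed walk is Ivy → Omar → Lia → Fay → Ivy, length 4.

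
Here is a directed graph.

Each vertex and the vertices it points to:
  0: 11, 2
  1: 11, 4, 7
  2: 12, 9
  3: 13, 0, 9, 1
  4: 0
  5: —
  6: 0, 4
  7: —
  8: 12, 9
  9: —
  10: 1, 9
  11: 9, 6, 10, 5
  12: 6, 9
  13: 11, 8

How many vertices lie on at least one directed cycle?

8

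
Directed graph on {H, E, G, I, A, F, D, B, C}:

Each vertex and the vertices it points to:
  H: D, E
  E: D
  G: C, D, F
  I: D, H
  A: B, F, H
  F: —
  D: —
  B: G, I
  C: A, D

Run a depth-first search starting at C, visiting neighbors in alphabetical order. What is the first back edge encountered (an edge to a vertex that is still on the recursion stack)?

DFS from C (visiting neighbors in alphabetical order); mark gray on enter, black on exit:
C gray
  A gray
    B gray
      G gray
        G→C: C is gray → back edge
First back edge: G → C.

G->C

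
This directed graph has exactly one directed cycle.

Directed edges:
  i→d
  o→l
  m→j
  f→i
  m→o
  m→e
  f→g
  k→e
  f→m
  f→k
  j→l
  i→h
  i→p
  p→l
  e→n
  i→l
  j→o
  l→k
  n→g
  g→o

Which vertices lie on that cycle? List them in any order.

DFS with gray/black marking from e:
e gray
  n gray
    g gray
      o gray
        l gray
          k gray
            k→e: e is gray → back edge
Back edge closes the cycle e → n → g → o → l → k → e; its vertices are {e, g, k, l, n, o}.

e, g, k, l, n, o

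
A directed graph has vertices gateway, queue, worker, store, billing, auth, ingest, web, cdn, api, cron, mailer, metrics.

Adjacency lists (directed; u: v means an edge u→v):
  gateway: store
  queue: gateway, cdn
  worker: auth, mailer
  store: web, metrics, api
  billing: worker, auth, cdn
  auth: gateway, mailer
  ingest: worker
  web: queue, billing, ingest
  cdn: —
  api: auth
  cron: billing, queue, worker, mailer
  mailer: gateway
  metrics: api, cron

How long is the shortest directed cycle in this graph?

For each vertex v, BFS finds the shortest path from v back to v.
The shortest such closed walk is store → web → queue → gateway → store, length 4.

4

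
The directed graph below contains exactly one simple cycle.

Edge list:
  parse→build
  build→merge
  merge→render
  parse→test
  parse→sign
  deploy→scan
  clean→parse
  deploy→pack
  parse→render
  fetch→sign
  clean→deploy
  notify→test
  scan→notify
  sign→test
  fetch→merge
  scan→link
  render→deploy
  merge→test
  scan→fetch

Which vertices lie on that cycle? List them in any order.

scan, fetch, merge, deploy, render

DFS with gray/black marking from deploy:
deploy gray
  pack gray
  pack black
  scan gray
    link gray
    link black
    notify gray
      test gray
      test black
    notify black
    fetch gray
      sign gray
        sign→test: test black — skip
      sign black
      merge gray
        render gray
          render→deploy: deploy is gray → back edge
Back edge closes the cycle deploy → scan → fetch → merge → render → deploy; its vertices are {scan, fetch, merge, deploy, render}.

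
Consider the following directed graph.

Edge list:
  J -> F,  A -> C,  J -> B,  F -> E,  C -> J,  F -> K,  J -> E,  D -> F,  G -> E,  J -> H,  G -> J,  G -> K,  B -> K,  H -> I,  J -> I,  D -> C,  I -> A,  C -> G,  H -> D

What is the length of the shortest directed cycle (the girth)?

For each vertex v, BFS finds the shortest path from v back to v.
The shortest such closed walk is D → C → J → H → D, length 4.

4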